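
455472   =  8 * 56934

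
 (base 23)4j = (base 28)3r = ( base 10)111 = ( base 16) 6F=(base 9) 133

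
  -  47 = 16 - 63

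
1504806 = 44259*34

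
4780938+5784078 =10565016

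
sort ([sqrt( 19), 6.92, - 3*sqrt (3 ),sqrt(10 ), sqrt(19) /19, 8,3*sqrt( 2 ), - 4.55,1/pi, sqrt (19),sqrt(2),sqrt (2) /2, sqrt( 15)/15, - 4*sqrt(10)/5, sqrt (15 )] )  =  [ - 3*sqrt(3 ), - 4.55, - 4*sqrt( 10)/5,sqrt(19) /19,sqrt (15)/15, 1/pi, sqrt( 2 )/2,sqrt( 2), sqrt ( 10), sqrt( 15), 3*sqrt(2),sqrt( 19),sqrt( 19 ),6.92,  8 ]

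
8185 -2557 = 5628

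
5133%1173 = 441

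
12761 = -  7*(-1823 ) 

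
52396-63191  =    -  10795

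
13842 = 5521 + 8321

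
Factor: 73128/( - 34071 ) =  - 2^3*11^1* 41^( - 1 ) = -88/41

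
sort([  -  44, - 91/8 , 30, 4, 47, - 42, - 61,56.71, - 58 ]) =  [- 61, - 58, - 44, - 42, - 91/8,4, 30,47, 56.71] 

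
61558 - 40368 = 21190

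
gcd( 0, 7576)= 7576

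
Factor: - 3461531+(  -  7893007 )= - 11354538 = - 2^1*3^1*13^1* 17^1*8563^1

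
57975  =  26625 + 31350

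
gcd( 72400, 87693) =1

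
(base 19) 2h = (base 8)67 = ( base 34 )1l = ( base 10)55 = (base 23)29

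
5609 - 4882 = 727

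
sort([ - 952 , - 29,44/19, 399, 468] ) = [ - 952, - 29, 44/19, 399,468 ] 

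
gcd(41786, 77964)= 2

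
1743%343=28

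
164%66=32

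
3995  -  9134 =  - 5139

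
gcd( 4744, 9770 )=2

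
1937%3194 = 1937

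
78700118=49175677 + 29524441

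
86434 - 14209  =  72225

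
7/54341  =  1/7763 =0.00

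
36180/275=131 + 31/55=131.56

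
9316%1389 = 982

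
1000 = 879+121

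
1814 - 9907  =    -  8093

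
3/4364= 3/4364  =  0.00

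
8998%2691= 925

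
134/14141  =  134/14141 =0.01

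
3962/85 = 3962/85= 46.61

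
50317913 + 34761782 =85079695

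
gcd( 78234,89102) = 26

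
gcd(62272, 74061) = 1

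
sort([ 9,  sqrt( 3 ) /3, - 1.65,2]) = [ - 1.65,sqrt( 3)/3 , 2, 9 ]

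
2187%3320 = 2187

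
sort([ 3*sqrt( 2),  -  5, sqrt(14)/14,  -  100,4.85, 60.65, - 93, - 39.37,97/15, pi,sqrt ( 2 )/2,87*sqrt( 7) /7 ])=[  -  100, - 93,-39.37, - 5, sqrt(14)/14, sqrt( 2 )/2,pi , 3*sqrt ( 2), 4.85,97/15, 87*sqrt(7 ) /7,60.65]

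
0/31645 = 0 = 0.00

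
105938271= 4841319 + 101096952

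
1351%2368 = 1351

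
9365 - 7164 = 2201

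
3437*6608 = 22711696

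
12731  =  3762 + 8969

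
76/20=19/5=   3.80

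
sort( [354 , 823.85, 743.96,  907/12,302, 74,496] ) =[ 74 , 907/12, 302,354, 496,743.96 , 823.85]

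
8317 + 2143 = 10460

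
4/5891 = 4/5891 = 0.00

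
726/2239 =726/2239 = 0.32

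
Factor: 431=431^1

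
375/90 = 4+1/6  =  4.17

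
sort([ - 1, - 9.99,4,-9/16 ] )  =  [ - 9.99, - 1 , - 9/16,4] 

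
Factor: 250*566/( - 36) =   -  3^( - 2)*5^3 * 283^1 = - 35375/9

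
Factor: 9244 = 2^2 * 2311^1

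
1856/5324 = 464/1331=0.35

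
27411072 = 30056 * 912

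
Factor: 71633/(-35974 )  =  -2^ (- 1) * 17987^( - 1)*71633^1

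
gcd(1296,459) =27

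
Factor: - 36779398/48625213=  - 2^1*7^ (  -  1)*13^(-1 )*17^1* 47^( - 1) * 79^1*11369^( - 1)*13693^1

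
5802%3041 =2761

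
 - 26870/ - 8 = 3358 + 3/4 = 3358.75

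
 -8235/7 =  - 8235/7 =-1176.43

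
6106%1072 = 746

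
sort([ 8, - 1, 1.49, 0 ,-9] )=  [-9, - 1, 0,1.49,8 ] 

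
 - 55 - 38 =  -93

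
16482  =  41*402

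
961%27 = 16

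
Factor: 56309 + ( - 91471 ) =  - 2^1*17581^1 = - 35162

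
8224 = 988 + 7236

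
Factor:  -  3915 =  - 3^3*5^1*29^1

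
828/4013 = 828/4013 = 0.21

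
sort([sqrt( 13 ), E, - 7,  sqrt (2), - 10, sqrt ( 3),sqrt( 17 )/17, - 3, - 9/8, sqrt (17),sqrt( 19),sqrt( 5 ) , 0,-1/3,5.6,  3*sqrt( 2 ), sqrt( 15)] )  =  [ - 10, - 7,-3, -9/8, - 1/3,  0,sqrt (17) /17, sqrt(2), sqrt(3), sqrt(5 ),E,sqrt ( 13 ),sqrt (15), sqrt ( 17 ),3*sqrt( 2) , sqrt(19 ), 5.6]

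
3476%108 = 20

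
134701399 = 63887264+70814135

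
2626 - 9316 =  - 6690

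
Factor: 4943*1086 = 2^1*3^1 * 181^1 * 4943^1 = 5368098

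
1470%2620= 1470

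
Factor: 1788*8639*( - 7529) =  - 116296939428 = - 2^2 * 3^1*53^1*149^1*163^1*7529^1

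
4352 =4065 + 287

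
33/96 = 11/32 = 0.34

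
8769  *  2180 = 19116420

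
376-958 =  - 582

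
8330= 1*8330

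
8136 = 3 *2712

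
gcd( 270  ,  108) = 54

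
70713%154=27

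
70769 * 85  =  6015365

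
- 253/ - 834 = 253/834 = 0.30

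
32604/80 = 8151/20 = 407.55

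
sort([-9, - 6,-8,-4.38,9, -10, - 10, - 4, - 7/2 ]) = [ - 10,-10,- 9, - 8,-6,  -  4.38, - 4, - 7/2,9 ] 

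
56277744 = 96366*584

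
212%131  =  81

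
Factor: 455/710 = 2^(-1)*7^1 * 13^1*71^( -1 )  =  91/142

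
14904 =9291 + 5613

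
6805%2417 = 1971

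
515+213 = 728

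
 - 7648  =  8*(  -  956)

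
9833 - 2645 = 7188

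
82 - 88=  - 6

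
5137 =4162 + 975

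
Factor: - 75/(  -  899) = 3^1*5^2*29^ ( -1)*31^( - 1)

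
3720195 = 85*43767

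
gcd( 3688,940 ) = 4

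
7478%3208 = 1062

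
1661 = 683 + 978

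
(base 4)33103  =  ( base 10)979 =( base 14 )4DD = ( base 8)1723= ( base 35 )ry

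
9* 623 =5607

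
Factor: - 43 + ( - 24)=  - 67^1 = -  67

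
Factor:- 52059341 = -79^1 * 658979^1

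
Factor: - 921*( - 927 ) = 3^3*103^1* 307^1 = 853767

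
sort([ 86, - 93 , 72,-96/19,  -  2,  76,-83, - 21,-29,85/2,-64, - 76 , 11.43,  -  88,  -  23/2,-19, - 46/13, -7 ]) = [  -  93,-88,-83,-76 ,-64, - 29,-21, - 19, - 23/2, - 7,-96/19,  -  46/13, - 2,11.43,85/2,72, 76,86]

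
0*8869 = 0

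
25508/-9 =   -  2835 + 7/9 = - 2834.22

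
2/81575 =2/81575=0.00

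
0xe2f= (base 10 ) 3631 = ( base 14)1475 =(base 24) 677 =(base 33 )3B1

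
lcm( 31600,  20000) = 1580000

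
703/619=1 + 84/619 = 1.14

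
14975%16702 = 14975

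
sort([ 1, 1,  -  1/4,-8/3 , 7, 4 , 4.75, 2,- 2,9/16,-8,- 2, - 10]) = [ - 10, - 8, - 8/3,-2, - 2, - 1/4,9/16 , 1,1, 2, 4,4.75,7] 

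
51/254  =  51/254 = 0.20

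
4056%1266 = 258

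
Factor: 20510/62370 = 3^( -4) *11^( - 1)*293^1  =  293/891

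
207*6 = 1242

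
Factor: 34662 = 2^1*3^1*53^1 * 109^1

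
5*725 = 3625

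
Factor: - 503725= - 5^2 *20149^1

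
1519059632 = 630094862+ 888964770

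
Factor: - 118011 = - 3^1 * 139^1*283^1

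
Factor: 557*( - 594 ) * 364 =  - 120432312   =  - 2^3 * 3^3*7^1*11^1*13^1*557^1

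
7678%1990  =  1708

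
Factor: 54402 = 2^1*3^1*9067^1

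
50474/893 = 50474/893 =56.52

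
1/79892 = 1/79892 = 0.00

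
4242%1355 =177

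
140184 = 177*792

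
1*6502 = 6502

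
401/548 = 401/548= 0.73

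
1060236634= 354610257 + 705626377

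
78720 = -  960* (-82 ) 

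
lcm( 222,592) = 1776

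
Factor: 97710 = 2^1*3^1*5^1*3257^1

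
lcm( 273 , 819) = 819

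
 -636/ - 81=7  +  23/27=7.85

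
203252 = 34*5978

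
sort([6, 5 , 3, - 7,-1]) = [-7, - 1, 3, 5, 6] 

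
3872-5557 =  - 1685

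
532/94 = 266/47 = 5.66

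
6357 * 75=476775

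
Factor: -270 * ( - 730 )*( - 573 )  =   - 2^2*3^4*5^2*73^1 * 191^1 = - 112938300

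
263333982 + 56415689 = 319749671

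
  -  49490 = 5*(- 9898) 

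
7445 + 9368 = 16813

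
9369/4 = 9369/4= 2342.25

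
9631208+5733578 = 15364786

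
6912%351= 243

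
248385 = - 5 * ( - 49677 )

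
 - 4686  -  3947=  - 8633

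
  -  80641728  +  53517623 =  - 27124105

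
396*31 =12276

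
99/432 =11/48=0.23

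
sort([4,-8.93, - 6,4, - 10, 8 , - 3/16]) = [ - 10, - 8.93, - 6, - 3/16, 4, 4 , 8 ] 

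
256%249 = 7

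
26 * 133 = 3458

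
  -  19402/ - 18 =9701/9 = 1077.89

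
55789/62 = 899+ 51/62 = 899.82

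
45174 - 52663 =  - 7489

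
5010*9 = 45090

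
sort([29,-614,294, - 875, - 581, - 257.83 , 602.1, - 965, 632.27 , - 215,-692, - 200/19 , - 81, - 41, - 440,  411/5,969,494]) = [ - 965, - 875,-692,  -  614,-581,- 440, - 257.83,-215, - 81, - 41, - 200/19,  29 , 411/5,294, 494, 602.1,632.27, 969 ]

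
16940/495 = 308/9  =  34.22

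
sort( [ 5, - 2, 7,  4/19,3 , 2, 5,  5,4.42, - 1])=[ - 2, - 1, 4/19,2 , 3, 4.42, 5, 5, 5,7 ] 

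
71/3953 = 71/3953 = 0.02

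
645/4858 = 645/4858 = 0.13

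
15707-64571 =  - 48864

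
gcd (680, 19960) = 40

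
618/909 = 206/303  =  0.68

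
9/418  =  9/418 = 0.02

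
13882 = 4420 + 9462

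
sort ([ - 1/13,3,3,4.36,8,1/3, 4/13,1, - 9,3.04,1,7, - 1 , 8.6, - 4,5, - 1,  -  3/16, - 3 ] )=[ - 9, - 4, - 3, - 1,-1, - 3/16, - 1/13, 4/13,1/3,1, 1,3, 3, 3.04,4.36,5, 7,8,  8.6]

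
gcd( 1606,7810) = 22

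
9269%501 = 251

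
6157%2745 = 667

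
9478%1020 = 298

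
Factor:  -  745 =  - 5^1 * 149^1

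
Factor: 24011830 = 2^1*5^1 * 47^2 * 1087^1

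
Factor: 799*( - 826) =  - 2^1*7^1*17^1*47^1*59^1 = - 659974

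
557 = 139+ 418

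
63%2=1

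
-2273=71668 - 73941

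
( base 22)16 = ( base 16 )1C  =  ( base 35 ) S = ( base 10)28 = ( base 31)S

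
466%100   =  66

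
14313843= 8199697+6114146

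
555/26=21+9/26 = 21.35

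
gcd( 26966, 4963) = 1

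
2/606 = 1/303  =  0.00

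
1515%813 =702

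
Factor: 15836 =2^2*37^1*107^1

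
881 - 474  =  407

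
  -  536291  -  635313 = -1171604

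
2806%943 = 920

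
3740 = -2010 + 5750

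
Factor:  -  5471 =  - 5471^1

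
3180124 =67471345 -64291221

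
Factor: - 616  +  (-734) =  - 1350 = - 2^1*3^3*5^2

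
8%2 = 0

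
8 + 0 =8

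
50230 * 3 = 150690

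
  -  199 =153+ - 352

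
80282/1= 80282= 80282.00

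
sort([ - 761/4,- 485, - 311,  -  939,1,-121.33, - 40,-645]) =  [-939, - 645,-485,  -  311, - 761/4,-121.33, - 40,1 ]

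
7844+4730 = 12574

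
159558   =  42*3799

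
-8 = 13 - 21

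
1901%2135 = 1901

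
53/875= 53/875 = 0.06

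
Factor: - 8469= - 3^2 * 941^1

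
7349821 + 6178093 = 13527914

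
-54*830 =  - 44820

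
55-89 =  - 34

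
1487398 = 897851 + 589547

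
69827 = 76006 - 6179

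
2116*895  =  1893820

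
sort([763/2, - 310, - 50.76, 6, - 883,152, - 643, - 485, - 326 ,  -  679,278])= [  -  883, - 679, - 643, - 485, - 326, - 310,- 50.76,6 , 152 , 278,  763/2 ] 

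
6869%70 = 9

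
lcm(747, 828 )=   68724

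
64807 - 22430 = 42377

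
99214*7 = 694498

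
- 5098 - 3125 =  - 8223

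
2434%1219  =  1215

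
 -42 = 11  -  53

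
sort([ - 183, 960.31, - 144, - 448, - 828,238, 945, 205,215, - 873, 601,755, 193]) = [ - 873, - 828, - 448, - 183, - 144 , 193, 205, 215, 238, 601, 755, 945,960.31]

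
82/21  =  3 + 19/21 =3.90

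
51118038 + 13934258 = 65052296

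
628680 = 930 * 676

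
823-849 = - 26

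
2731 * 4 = 10924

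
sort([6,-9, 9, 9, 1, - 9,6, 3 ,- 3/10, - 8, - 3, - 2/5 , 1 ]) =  [  -  9, -9 , - 8, - 3, - 2/5, - 3/10 , 1,1, 3,6 , 6, 9,9 ] 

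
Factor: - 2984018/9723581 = - 2^1*7^( - 1)  *  1389083^( - 1 )*1492009^1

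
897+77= 974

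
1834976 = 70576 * 26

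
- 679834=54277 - 734111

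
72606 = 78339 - 5733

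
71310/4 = 17827 + 1/2 = 17827.50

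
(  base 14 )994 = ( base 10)1894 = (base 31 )1u3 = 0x766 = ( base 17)697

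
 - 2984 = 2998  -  5982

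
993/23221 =993/23221= 0.04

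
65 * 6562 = 426530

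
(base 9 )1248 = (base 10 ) 935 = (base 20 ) 26F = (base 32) t7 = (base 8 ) 1647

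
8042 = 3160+4882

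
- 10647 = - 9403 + -1244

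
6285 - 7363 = -1078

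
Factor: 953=953^1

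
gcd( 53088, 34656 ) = 96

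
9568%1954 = 1752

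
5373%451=412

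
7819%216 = 43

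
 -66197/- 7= 9456 + 5/7 = 9456.71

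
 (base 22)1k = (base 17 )28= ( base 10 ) 42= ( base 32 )1A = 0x2a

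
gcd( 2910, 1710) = 30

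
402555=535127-132572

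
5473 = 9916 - 4443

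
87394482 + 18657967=106052449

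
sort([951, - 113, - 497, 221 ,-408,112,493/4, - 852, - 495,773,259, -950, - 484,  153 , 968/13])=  [ - 950, - 852, - 497,-495,-484 , - 408, -113,968/13 , 112, 493/4,153,221,259, 773, 951]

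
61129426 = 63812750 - 2683324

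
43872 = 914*48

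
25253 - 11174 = 14079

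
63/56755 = 63/56755 = 0.00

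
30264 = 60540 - 30276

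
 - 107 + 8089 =7982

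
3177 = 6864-3687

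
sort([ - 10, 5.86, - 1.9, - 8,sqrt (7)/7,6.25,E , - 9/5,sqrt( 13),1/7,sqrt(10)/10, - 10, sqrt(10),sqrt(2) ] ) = [-10,-10, - 8,-1.9,-9/5 , 1/7,sqrt(10 ) /10,sqrt(7 ) /7, sqrt(2 ), E,sqrt(10),sqrt( 13 ) , 5.86,6.25 ]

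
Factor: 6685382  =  2^1 * 11^1 * 37^1 * 43^1*191^1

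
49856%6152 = 640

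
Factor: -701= -701^1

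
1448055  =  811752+636303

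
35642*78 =2780076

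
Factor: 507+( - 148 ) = 359^1  =  359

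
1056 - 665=391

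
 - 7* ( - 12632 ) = 88424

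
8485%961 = 797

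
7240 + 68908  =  76148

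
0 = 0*49349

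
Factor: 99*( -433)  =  -3^2*11^1*433^1 = -42867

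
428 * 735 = 314580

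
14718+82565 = 97283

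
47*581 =27307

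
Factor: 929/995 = 5^(  -  1)*199^( - 1)* 929^1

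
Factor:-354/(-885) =2/5= 2^1*5^( - 1)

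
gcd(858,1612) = 26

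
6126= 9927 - 3801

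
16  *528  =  8448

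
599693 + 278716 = 878409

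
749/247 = 3 + 8/247 = 3.03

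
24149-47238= - 23089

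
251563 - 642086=-390523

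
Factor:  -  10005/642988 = -2^( - 2 )*3^1*5^1*241^(-1 ) = - 15/964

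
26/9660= 13/4830 = 0.00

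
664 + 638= 1302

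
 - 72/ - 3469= 72/3469 = 0.02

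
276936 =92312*3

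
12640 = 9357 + 3283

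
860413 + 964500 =1824913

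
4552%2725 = 1827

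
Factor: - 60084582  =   - 2^1*3^1*10014097^1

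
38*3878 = 147364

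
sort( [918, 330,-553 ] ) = [ -553, 330,918] 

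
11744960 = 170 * 69088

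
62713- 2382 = 60331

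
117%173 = 117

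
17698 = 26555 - 8857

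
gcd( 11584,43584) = 64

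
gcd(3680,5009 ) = 1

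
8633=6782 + 1851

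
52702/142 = 26351/71  =  371.14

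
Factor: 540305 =5^1 * 108061^1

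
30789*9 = 277101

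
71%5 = 1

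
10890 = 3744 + 7146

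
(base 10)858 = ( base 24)1bi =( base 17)2g8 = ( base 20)22i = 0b1101011010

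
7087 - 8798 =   -  1711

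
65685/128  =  65685/128= 513.16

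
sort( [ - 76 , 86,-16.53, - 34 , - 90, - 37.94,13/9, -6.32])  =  [ - 90,-76, - 37.94, - 34, - 16.53, - 6.32, 13/9,86 ]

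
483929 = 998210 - 514281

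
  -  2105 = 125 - 2230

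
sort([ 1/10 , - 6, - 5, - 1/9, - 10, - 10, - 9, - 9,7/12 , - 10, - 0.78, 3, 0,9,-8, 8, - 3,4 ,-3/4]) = [ - 10, - 10 ,-10, - 9,-9, - 8, - 6, - 5 , - 3, - 0.78 , - 3/4, - 1/9,  0, 1/10 , 7/12,3, 4,8,9]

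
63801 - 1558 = 62243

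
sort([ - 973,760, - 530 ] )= [ -973, - 530,760 ]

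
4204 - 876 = 3328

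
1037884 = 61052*17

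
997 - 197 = 800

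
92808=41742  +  51066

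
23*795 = 18285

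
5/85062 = 5/85062 = 0.00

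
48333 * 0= 0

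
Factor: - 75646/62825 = - 2^1 *5^ ( - 2 ) * 7^( -1 ) *109^1*347^1 * 359^ ( - 1) 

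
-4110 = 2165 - 6275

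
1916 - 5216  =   - 3300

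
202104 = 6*33684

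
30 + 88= 118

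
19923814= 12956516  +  6967298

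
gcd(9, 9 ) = 9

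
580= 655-75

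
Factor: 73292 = 2^2*73^1 *251^1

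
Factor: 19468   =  2^2*31^1*157^1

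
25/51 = 25/51 = 0.49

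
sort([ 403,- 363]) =[-363,403]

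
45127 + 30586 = 75713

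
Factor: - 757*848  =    -  641936 =- 2^4 * 53^1*757^1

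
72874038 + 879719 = 73753757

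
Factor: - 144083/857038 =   -  2^( - 1) * 7^( -1)*13^( - 1 )*17^(-1)*149^1*277^( - 1 )*967^1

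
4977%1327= 996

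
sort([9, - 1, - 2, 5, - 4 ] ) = [  -  4, - 2, - 1, 5, 9 ]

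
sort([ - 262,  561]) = [ - 262, 561 ] 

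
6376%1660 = 1396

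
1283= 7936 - 6653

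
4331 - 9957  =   - 5626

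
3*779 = 2337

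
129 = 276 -147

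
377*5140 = 1937780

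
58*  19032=1103856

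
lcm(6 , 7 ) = 42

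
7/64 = 7/64 = 0.11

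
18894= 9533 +9361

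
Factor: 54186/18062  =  3^1  =  3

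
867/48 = 18+ 1/16 = 18.06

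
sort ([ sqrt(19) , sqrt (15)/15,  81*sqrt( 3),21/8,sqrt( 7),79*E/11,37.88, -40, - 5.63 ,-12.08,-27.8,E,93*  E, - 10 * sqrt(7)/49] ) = [ - 40, - 27.8, - 12.08, - 5.63,-10*sqrt( 7)/49,  sqrt( 15)/15,21/8,sqrt(7), E, sqrt (19),79*E/11,37.88, 81*sqrt(3 ),93*E]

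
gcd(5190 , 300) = 30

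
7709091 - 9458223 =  - 1749132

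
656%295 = 66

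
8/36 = 2/9 = 0.22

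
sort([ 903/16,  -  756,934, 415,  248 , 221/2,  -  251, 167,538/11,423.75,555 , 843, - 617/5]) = [ - 756,  -  251, - 617/5,538/11,903/16,221/2,167,248,415,423.75, 555,843, 934 ] 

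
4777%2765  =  2012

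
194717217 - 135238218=59478999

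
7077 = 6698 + 379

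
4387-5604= - 1217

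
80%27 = 26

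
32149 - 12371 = 19778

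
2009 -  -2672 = 4681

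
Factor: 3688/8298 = 4/9 = 2^2*3^( - 2)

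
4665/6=777  +  1/2 = 777.50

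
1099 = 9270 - 8171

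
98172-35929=62243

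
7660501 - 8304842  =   - 644341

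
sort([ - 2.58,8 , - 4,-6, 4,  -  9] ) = [ - 9, - 6,-4,  -  2.58, 4, 8]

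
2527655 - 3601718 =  - 1074063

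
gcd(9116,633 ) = 1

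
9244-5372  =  3872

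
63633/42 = 21211/14 = 1515.07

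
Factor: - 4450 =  - 2^1*5^2*89^1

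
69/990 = 23/330 = 0.07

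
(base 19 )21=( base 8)47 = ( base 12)33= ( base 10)39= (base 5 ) 124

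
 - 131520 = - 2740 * 48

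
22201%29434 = 22201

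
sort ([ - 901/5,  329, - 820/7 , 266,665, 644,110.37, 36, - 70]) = [  -  901/5, - 820/7, - 70, 36,110.37,266,329,644,665]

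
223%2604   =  223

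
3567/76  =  46 + 71/76 = 46.93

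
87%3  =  0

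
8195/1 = 8195 = 8195.00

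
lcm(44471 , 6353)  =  44471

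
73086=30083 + 43003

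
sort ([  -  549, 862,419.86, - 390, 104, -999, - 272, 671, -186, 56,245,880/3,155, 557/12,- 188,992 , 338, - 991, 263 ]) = [ - 999,  -  991, - 549, - 390,  -  272, - 188 , - 186 , 557/12, 56, 104, 155, 245, 263, 880/3,338,419.86,671, 862 , 992]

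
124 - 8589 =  - 8465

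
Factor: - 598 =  - 2^1*13^1*23^1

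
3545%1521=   503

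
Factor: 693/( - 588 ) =-33/28 = -2^( - 2 )*3^1*7^(-1)*11^1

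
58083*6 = 348498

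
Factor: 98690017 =109^1*905413^1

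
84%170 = 84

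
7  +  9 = 16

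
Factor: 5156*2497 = 2^2 * 11^1*227^1*1289^1 = 12874532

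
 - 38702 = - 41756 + 3054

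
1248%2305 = 1248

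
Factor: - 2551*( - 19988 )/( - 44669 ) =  - 2^2*263^1*2351^( - 1)*2551^1 = -2683652/2351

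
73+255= 328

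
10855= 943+9912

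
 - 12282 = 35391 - 47673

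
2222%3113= 2222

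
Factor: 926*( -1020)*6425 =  - 2^3*3^1*5^3*17^1  *257^1*463^1 = - 6068541000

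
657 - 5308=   -  4651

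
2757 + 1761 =4518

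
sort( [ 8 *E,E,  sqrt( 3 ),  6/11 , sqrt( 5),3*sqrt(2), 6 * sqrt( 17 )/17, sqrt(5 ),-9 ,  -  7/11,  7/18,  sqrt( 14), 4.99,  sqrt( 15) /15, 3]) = [ - 9, - 7/11, sqrt( 15 )/15, 7/18,6/11,6*sqrt( 17)/17, sqrt( 3), sqrt( 5 ), sqrt( 5),E,3, sqrt ( 14 ), 3*sqrt (2),  4.99,8*E ]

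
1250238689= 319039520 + 931199169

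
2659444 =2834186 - 174742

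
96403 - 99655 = - 3252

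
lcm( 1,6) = 6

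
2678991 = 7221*371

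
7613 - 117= 7496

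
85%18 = 13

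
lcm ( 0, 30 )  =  0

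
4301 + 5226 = 9527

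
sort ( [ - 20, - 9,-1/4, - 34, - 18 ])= [ - 34,-20,-18 ,-9, - 1/4]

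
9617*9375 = 90159375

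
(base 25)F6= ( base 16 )17D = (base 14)1D3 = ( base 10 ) 381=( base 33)bi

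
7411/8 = 926 +3/8 = 926.38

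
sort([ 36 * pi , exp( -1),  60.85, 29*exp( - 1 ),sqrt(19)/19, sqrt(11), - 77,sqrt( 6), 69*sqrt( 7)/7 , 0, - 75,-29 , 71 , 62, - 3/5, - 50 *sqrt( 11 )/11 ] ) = [ - 77, - 75 , - 29 , - 50*sqrt(11) /11, - 3/5,  0 , sqrt(19 )/19, exp( - 1), sqrt( 6) , sqrt ( 11), 29*exp( - 1 ),69*sqrt (7) /7, 60.85, 62, 71,36 * pi]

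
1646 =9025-7379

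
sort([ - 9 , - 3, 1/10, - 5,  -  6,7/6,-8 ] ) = [  -  9,- 8, - 6, - 5, - 3, 1/10,7/6]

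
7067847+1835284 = 8903131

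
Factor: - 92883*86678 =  - 2^1*3^1*7^1*19^1*2281^1 * 4423^1 = -  8050912674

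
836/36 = 209/9 = 23.22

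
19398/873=22 + 64/291=22.22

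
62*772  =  47864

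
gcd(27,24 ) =3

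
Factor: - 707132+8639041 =7931909=43^1 * 184463^1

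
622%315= 307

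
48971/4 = 48971/4 = 12242.75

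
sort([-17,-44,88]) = [  -  44, - 17,88]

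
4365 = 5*873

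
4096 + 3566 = 7662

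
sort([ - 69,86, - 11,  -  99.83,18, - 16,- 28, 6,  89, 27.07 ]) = [ - 99.83, - 69, - 28, -16,- 11,6,18, 27.07,86,89]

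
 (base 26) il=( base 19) 16e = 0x1E9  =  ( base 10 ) 489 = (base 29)gp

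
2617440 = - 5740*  ( - 456 )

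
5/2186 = 5/2186 = 0.00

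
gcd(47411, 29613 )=1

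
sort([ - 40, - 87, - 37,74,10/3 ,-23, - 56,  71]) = [ - 87, - 56 , - 40, - 37, - 23, 10/3,71, 74] 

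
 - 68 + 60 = - 8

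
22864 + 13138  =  36002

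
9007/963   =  9007/963 = 9.35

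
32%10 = 2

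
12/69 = 4/23 = 0.17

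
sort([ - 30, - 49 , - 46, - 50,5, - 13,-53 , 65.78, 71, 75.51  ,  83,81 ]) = [ - 53, - 50, - 49,- 46, - 30, - 13 , 5, 65.78, 71, 75.51,81,  83]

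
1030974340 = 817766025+213208315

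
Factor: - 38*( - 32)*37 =44992 =2^6*19^1*37^1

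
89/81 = 1 + 8/81   =  1.10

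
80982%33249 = 14484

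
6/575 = 6/575 = 0.01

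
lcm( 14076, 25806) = 154836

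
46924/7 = 6703 + 3/7 = 6703.43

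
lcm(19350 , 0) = 0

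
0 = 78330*0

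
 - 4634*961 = -4453274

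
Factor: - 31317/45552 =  - 2^ ( - 4 )*11^1 = - 11/16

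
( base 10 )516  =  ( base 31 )GK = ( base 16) 204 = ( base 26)jm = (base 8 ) 1004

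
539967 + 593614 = 1133581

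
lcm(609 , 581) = 50547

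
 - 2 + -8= - 10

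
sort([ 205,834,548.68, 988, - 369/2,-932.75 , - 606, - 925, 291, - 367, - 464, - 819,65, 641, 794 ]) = [ -932.75, -925, - 819, -606, - 464,  -  367,  -  369/2,  65, 205,291, 548.68, 641,794,834, 988 ]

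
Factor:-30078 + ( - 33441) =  - 63519 = -3^1*31^1*683^1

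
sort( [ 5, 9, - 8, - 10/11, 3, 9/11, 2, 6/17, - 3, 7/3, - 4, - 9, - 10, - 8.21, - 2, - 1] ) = [- 10, - 9,-8.21, - 8, - 4,  -  3, - 2, - 1, - 10/11, 6/17,  9/11,2, 7/3,3,  5, 9 ] 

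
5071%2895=2176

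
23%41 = 23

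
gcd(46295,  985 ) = 985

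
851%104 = 19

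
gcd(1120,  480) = 160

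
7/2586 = 7/2586 = 0.00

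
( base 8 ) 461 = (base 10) 305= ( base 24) ch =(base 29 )af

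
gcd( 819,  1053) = 117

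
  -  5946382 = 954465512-960411894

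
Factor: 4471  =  17^1*263^1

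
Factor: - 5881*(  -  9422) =55410782 = 2^1*7^1*673^1 * 5881^1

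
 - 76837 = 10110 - 86947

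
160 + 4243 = 4403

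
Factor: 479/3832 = 1/8= 2^( -3 )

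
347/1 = 347=347.00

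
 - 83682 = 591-84273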